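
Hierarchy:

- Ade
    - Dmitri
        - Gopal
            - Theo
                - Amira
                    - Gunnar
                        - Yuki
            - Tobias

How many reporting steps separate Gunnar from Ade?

5

Chain from Gunnar up to Ade: Gunnar → Amira → Theo → Gopal → Dmitri → Ade. That is 5 steps up, so Gunnar is 5 levels below Ade.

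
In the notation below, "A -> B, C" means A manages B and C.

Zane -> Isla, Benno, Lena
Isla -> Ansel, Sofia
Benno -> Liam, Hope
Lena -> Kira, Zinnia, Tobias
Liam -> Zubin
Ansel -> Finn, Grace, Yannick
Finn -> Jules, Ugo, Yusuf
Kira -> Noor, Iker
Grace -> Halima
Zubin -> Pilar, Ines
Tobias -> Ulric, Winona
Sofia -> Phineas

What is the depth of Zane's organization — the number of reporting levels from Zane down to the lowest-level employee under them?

4

The longest chain under Zane runs Zane → Benno → Liam → Zubin → Ines, which is 4 levels below Zane.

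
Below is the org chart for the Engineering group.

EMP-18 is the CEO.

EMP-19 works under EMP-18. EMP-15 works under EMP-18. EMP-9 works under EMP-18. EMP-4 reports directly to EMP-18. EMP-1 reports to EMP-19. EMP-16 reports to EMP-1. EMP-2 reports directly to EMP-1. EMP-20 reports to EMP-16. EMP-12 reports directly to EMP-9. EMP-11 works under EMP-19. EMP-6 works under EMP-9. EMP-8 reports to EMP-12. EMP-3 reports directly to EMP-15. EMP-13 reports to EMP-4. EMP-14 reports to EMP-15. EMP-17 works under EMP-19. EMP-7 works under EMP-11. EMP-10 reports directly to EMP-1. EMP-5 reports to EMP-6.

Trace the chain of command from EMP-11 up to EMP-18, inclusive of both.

EMP-11 reports to EMP-19. EMP-19 reports to EMP-18. EMP-18 is at the top.

EMP-11 -> EMP-19 -> EMP-18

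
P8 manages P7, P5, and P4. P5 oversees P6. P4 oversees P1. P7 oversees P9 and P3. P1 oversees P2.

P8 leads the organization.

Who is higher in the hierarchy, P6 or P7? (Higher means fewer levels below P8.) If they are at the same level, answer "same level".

P6 is 2 levels below P8; P7 is 1. P7 is higher.

P7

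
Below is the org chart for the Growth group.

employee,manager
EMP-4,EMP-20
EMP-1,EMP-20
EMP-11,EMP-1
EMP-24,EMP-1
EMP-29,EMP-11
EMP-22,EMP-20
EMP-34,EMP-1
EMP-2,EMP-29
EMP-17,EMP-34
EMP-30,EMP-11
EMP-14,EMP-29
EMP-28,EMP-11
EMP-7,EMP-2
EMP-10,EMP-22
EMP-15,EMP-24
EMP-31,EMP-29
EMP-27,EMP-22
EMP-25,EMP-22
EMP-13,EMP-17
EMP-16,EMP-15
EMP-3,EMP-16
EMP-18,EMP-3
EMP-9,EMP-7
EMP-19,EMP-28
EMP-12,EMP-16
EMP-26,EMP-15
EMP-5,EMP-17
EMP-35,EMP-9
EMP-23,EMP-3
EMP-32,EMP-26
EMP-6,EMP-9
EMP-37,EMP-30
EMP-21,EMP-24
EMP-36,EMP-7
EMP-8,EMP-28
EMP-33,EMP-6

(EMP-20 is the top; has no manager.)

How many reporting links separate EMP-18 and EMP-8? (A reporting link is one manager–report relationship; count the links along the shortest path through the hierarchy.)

EMP-18 is 5 levels below EMP-1, and EMP-8 is 3 levels below EMP-1 (their lowest common manager). The shortest path runs up from EMP-18 to EMP-1 and back down to EMP-8: 5 + 3 = 8 links.

8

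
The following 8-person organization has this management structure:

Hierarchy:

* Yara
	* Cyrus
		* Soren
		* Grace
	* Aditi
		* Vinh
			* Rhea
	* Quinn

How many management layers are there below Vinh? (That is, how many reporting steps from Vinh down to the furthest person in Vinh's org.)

1

The longest chain under Vinh runs Vinh → Rhea, which is 1 level below Vinh.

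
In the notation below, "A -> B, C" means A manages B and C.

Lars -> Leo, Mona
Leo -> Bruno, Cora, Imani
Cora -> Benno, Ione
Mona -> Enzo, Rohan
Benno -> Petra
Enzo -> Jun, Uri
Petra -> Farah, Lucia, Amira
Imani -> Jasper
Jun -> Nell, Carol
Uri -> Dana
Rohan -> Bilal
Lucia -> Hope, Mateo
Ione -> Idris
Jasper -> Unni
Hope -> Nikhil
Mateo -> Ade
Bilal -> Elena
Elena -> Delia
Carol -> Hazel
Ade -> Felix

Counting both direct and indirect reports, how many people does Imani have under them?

2

Imani directly manages Jasper. Under Jasper: Unni (1). That's 2 in total.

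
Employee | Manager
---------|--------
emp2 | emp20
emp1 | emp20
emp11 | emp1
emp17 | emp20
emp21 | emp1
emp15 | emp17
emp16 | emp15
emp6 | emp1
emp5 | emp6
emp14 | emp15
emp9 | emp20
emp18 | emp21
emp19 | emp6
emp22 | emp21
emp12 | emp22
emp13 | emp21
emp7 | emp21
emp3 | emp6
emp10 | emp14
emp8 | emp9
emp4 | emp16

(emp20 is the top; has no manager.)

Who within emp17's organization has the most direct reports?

emp15

Direct-report counts within emp17's organization: emp17 has 1; emp15 has 2; emp14 has 1; emp16 has 1. The largest is 2, held by emp15.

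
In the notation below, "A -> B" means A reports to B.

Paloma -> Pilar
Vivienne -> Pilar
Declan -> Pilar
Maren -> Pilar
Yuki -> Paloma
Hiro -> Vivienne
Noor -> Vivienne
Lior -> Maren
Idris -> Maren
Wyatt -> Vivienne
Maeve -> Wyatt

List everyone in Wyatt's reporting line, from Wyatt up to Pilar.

Wyatt reports to Vivienne. Vivienne reports to Pilar. Pilar is at the top.

Wyatt -> Vivienne -> Pilar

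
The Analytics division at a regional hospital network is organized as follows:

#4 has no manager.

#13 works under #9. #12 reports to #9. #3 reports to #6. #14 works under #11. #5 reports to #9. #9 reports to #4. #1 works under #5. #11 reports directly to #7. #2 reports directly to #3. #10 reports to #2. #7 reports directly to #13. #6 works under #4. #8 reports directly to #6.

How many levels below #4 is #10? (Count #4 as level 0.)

4

Chain from #10 up to #4: #10 → #2 → #3 → #6 → #4. That is 4 steps up, so #10 is 4 levels below #4.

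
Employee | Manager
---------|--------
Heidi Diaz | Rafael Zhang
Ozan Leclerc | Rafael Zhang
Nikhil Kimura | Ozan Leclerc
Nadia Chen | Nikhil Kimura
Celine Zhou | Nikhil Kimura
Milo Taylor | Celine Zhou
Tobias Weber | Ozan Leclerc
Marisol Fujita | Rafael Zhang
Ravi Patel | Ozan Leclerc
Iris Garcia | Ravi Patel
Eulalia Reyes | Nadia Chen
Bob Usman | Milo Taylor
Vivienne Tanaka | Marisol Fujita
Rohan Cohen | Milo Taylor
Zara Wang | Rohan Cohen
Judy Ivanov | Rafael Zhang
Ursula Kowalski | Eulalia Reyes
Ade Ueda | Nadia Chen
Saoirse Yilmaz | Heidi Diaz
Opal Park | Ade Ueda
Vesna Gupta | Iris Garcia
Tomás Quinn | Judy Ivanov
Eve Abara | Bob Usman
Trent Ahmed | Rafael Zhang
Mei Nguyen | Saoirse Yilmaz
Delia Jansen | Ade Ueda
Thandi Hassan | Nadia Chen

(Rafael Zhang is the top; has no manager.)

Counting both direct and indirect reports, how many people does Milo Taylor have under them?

4

Milo Taylor directly manages Bob Usman, Rohan Cohen. Under Bob Usman: Eve Abara (1). Under Rohan Cohen: Zara Wang (1). So Milo Taylor's organization is 2 direct reports plus everyone under them: 2 + 2 = 4.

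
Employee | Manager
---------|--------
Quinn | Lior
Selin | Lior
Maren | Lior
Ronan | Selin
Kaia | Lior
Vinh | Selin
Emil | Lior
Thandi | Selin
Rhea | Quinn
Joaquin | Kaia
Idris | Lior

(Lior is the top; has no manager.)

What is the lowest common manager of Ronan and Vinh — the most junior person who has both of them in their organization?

Ronan's chain of managers is Selin, Lior. Vinh's chain of managers is Selin, Lior. The first manager that appears in both chains is Selin.

Selin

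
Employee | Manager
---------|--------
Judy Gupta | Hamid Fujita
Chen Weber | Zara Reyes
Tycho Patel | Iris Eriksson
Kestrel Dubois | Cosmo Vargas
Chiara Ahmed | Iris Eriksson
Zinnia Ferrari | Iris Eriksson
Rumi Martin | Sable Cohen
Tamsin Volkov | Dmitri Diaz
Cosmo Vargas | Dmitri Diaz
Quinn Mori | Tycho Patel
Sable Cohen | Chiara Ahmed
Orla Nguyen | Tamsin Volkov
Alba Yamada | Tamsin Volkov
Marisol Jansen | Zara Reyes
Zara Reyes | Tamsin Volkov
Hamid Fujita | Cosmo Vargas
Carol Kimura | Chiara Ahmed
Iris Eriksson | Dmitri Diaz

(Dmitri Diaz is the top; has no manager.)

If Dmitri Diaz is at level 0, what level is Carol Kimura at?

Chain from Carol Kimura up to Dmitri Diaz: Carol Kimura → Chiara Ahmed → Iris Eriksson → Dmitri Diaz. That is 3 steps up, so Carol Kimura is 3 levels below Dmitri Diaz.

3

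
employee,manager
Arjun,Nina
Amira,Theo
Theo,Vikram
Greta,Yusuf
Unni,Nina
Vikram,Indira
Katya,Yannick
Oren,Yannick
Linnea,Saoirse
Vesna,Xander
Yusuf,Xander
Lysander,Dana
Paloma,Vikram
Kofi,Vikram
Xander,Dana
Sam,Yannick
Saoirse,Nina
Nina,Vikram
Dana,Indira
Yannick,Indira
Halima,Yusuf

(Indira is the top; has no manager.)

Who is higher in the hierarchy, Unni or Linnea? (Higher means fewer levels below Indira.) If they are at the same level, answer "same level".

Unni is 3 levels below Indira; Linnea is 4. Unni is higher.

Unni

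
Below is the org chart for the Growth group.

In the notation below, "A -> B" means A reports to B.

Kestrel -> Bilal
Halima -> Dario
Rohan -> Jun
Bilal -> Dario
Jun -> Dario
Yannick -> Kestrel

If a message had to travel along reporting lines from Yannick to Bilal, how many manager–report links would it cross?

Yannick is in Bilal's organization: the chain from Yannick up to Bilal is Yannick → Kestrel → Bilal, which is 2 links.

2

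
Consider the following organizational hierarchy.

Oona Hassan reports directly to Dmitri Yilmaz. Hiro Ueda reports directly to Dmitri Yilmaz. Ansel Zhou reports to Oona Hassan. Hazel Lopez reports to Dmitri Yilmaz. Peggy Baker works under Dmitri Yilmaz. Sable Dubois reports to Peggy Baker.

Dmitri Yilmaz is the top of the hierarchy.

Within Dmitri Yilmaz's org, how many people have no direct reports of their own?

4

The people in Dmitri Yilmaz's organization with no one reporting to them are Sable Dubois, Hazel Lopez, Hiro Ueda, Ansel Zhou. That is 4.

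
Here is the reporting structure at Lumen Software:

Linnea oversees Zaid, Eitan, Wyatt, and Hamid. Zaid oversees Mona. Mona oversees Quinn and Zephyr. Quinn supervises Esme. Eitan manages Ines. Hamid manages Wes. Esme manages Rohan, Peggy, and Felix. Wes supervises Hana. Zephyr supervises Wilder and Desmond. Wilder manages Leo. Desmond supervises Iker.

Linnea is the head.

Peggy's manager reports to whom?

Peggy reports to Esme, and Esme reports to Quinn. So Peggy's skip-level manager is Quinn.

Quinn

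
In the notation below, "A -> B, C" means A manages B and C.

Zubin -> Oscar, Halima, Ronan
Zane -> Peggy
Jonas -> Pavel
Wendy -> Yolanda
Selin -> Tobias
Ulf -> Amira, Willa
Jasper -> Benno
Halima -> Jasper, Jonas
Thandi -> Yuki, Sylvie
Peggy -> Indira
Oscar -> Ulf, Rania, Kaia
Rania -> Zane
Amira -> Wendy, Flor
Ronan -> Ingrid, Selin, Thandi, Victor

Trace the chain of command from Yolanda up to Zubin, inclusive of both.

Yolanda -> Wendy -> Amira -> Ulf -> Oscar -> Zubin

Yolanda reports to Wendy. Wendy reports to Amira. Amira reports to Ulf. Ulf reports to Oscar. Oscar reports to Zubin. Zubin is at the top.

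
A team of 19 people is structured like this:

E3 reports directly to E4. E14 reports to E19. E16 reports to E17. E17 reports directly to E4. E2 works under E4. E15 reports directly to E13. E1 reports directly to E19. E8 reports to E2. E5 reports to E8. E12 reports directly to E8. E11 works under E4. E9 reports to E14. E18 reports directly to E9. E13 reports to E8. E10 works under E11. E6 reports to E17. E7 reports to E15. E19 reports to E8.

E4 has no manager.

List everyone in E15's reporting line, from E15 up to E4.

E15 -> E13 -> E8 -> E2 -> E4

E15 reports to E13. E13 reports to E8. E8 reports to E2. E2 reports to E4. E4 is at the top.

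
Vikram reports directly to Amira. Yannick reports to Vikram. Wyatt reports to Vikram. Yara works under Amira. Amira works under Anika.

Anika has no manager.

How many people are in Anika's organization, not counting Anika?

Anika directly manages Amira. Under Amira: Vikram, Wyatt, Yannick, Yara (4). That's 5 in total.

5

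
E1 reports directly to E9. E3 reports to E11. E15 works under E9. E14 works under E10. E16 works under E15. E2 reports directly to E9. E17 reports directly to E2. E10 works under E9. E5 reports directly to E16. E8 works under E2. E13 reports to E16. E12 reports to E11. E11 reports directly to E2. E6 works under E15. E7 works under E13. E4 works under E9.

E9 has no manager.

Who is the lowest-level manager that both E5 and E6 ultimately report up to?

E5's chain of managers is E16, E15, E9. E6's chain of managers is E15, E9. The first manager that appears in both chains is E15.

E15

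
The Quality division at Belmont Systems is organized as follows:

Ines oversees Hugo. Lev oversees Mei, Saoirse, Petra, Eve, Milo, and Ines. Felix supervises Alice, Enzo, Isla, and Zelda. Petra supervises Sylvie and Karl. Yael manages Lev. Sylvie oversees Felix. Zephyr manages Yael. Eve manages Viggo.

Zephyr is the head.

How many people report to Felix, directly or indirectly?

4

Felix directly manages Alice, Enzo, Zelda, Isla. Alice has no reports. Enzo has no reports. Zelda has no reports. Isla has no reports. So Felix's organization is 4 direct reports plus everyone under them: 1 + 1 + 1 + 1 = 4.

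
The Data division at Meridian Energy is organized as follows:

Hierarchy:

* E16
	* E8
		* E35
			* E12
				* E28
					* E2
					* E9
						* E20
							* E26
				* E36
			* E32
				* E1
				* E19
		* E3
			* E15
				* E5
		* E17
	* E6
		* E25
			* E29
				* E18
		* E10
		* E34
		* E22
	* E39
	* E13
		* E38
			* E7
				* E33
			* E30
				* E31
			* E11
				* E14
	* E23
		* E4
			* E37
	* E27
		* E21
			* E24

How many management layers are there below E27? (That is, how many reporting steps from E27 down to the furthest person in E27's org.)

The longest chain under E27 runs E27 → E21 → E24, which is 2 levels below E27.

2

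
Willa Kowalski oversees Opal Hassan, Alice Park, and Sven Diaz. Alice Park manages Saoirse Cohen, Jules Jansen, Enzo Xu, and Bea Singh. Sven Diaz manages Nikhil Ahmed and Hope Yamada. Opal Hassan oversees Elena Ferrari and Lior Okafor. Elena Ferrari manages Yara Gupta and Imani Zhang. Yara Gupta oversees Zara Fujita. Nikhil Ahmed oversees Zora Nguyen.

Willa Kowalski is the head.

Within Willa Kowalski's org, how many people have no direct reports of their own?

The people in Willa Kowalski's organization with no one reporting to them are Lior Okafor, Imani Zhang, Zara Fujita, Zora Nguyen, Hope Yamada, Bea Singh, Enzo Xu, Jules Jansen, Saoirse Cohen. That is 9.

9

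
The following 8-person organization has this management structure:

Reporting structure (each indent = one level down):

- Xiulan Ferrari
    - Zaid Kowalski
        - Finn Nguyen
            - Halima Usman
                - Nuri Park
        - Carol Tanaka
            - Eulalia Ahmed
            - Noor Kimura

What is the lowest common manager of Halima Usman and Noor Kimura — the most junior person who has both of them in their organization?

Zaid Kowalski

Halima Usman's chain of managers is Finn Nguyen, Zaid Kowalski, Xiulan Ferrari. Noor Kimura's chain of managers is Carol Tanaka, Zaid Kowalski, Xiulan Ferrari. The first manager that appears in both chains is Zaid Kowalski.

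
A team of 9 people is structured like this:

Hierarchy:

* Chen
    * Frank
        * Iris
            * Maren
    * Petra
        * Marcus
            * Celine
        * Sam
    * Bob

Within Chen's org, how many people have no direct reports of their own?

4

The people in Chen's organization with no one reporting to them are Bob, Sam, Celine, Maren. That is 4.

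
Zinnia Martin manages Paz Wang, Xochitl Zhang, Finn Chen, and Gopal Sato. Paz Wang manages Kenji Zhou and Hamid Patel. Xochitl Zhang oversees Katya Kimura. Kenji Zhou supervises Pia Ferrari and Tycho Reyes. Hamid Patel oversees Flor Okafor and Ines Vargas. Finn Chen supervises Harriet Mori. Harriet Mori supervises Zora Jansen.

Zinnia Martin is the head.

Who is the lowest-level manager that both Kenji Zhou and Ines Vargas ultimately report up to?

Paz Wang

Kenji Zhou's chain of managers is Paz Wang, Zinnia Martin. Ines Vargas's chain of managers is Hamid Patel, Paz Wang, Zinnia Martin. The first manager that appears in both chains is Paz Wang.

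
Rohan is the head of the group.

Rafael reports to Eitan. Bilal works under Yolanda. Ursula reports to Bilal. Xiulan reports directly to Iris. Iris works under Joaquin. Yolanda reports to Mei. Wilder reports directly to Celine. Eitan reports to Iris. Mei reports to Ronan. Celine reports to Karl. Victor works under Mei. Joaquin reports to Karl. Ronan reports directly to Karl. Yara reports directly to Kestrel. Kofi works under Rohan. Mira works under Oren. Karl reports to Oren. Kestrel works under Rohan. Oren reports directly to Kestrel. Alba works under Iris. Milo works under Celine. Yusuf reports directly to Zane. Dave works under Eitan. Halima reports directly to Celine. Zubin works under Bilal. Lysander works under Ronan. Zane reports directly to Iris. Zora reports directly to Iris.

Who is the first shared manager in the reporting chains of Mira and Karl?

Mira's chain of managers is Oren, Kestrel, Rohan. Karl's chain of managers is Oren, Kestrel, Rohan. The first manager that appears in both chains is Oren.

Oren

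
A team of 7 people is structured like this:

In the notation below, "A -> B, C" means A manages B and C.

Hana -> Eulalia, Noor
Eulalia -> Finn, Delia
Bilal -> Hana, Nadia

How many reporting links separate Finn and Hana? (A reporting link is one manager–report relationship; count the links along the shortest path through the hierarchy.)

Finn is in Hana's organization: the chain from Finn up to Hana is Finn → Eulalia → Hana, which is 2 links.

2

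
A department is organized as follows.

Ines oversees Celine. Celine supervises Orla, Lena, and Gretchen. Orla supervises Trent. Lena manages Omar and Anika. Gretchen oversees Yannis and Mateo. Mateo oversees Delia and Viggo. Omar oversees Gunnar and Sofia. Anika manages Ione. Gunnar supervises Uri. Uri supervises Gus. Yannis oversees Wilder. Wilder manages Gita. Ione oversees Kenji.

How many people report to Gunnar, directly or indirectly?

Gunnar directly manages Uri. Under Uri: Gus (1). That's 2 in total.

2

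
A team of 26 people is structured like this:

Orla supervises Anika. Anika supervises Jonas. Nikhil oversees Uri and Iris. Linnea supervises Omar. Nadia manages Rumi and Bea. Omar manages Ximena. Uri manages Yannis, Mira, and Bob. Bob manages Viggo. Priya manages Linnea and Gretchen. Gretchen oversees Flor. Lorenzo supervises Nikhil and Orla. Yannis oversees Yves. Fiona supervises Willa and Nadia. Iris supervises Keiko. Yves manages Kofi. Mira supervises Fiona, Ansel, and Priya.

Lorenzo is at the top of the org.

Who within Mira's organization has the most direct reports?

Mira

Direct-report counts within Mira's organization: Mira has 3; Priya has 2; Gretchen has 1; Linnea has 1; Omar has 1; Fiona has 2; Nadia has 2. The largest is 3, held by Mira.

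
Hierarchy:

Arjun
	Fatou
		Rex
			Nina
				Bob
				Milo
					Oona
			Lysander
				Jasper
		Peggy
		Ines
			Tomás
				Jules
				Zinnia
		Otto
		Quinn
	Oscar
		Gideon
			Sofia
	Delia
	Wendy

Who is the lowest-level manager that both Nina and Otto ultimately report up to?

Fatou

Nina's chain of managers is Rex, Fatou, Arjun. Otto's chain of managers is Fatou, Arjun. The first manager that appears in both chains is Fatou.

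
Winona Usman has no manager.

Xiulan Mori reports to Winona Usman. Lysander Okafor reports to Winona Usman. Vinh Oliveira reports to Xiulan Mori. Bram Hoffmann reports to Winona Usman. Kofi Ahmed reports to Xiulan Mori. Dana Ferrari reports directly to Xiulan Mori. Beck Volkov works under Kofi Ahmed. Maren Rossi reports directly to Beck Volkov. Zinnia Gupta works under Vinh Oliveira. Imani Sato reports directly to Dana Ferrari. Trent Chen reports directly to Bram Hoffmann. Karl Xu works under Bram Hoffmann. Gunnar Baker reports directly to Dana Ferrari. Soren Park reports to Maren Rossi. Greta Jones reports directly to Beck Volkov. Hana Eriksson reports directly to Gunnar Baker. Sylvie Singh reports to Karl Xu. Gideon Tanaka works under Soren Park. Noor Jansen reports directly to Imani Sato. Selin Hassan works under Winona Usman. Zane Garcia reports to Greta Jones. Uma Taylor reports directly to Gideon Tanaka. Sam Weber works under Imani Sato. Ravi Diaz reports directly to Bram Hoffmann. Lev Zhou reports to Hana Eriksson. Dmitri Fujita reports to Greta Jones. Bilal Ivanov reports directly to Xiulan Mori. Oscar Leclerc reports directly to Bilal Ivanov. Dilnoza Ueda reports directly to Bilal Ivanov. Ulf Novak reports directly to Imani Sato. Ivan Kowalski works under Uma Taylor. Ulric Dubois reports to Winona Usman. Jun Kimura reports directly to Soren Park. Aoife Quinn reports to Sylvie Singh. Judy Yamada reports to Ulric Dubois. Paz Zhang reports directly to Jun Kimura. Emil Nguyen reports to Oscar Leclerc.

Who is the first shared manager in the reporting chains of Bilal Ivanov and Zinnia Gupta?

Xiulan Mori

Bilal Ivanov's chain of managers is Xiulan Mori, Winona Usman. Zinnia Gupta's chain of managers is Vinh Oliveira, Xiulan Mori, Winona Usman. The first manager that appears in both chains is Xiulan Mori.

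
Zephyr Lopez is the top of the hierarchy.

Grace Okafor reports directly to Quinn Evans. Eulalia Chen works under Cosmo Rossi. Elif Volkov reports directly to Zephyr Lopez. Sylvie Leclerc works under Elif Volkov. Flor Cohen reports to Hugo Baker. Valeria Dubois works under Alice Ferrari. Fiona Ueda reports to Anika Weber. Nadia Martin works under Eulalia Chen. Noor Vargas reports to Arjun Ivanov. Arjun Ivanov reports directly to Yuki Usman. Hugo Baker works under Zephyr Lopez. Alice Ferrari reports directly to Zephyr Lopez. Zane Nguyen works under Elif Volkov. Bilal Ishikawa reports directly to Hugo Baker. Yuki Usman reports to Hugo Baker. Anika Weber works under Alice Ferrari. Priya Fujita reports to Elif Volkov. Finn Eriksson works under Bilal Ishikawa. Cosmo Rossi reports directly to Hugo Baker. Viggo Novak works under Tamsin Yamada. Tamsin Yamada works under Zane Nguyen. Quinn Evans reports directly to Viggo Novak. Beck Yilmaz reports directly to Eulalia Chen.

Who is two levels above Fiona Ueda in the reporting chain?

Alice Ferrari

Fiona Ueda reports to Anika Weber, and Anika Weber reports to Alice Ferrari. So Fiona Ueda's skip-level manager is Alice Ferrari.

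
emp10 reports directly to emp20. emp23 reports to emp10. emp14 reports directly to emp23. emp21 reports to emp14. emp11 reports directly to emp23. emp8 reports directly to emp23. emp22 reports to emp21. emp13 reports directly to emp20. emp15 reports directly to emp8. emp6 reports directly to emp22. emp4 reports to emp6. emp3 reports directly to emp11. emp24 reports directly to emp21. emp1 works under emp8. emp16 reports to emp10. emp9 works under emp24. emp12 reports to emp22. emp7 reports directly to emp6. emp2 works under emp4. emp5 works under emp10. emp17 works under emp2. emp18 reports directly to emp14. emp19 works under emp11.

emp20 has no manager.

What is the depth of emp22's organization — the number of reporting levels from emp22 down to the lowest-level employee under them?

The longest chain under emp22 runs emp22 → emp6 → emp4 → emp2 → emp17, which is 4 levels below emp22.

4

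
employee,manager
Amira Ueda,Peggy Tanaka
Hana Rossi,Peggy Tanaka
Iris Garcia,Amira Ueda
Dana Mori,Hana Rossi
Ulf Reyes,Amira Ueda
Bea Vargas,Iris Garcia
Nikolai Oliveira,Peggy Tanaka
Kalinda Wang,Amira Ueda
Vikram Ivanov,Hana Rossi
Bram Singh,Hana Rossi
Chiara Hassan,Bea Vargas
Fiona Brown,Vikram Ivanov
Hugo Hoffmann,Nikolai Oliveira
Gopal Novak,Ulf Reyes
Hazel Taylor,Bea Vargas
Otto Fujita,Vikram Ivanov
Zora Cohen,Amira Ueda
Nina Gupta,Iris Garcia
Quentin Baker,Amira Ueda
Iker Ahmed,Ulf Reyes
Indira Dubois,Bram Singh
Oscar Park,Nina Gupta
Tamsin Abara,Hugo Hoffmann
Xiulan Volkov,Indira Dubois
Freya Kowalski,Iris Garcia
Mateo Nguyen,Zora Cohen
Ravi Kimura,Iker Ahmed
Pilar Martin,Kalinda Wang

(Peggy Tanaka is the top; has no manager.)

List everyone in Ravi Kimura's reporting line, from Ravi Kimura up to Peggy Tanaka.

Ravi Kimura -> Iker Ahmed -> Ulf Reyes -> Amira Ueda -> Peggy Tanaka

Ravi Kimura reports to Iker Ahmed. Iker Ahmed reports to Ulf Reyes. Ulf Reyes reports to Amira Ueda. Amira Ueda reports to Peggy Tanaka. Peggy Tanaka is at the top.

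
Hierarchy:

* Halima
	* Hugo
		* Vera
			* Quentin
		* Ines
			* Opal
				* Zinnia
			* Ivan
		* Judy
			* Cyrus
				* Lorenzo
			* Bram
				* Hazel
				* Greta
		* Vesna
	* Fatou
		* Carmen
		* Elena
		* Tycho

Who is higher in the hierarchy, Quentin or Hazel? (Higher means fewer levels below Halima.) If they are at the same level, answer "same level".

Quentin is 3 levels below Halima; Hazel is 4. Quentin is higher.

Quentin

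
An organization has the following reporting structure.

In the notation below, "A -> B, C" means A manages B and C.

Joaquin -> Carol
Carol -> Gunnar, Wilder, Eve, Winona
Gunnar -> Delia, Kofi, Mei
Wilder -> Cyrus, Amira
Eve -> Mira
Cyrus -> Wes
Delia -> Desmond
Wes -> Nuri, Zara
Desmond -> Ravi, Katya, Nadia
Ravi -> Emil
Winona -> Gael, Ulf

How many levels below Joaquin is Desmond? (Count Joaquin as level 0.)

Chain from Desmond up to Joaquin: Desmond → Delia → Gunnar → Carol → Joaquin. That is 4 steps up, so Desmond is 4 levels below Joaquin.

4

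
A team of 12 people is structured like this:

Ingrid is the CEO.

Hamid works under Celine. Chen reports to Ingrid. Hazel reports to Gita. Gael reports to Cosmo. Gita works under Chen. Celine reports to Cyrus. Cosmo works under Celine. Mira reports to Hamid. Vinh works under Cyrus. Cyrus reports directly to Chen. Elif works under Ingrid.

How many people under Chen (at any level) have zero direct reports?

4

The people in Chen's organization with no one reporting to them are Hazel, Vinh, Mira, Gael. That is 4.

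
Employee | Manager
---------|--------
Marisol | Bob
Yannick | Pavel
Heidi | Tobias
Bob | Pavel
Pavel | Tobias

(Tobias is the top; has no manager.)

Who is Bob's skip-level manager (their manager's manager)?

Tobias

Bob reports to Pavel, and Pavel reports to Tobias. So Bob's skip-level manager is Tobias.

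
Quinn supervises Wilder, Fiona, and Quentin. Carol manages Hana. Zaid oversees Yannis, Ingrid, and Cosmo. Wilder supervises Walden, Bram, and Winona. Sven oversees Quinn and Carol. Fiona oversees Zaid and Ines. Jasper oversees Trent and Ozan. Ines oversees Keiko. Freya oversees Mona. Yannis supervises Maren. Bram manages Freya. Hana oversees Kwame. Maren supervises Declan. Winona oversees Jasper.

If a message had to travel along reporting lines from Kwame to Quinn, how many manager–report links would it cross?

4

Kwame is 3 levels below Sven, and Quinn is 1 level below Sven (their lowest common manager). The shortest path runs up from Kwame to Sven and back down to Quinn: 3 + 1 = 4 links.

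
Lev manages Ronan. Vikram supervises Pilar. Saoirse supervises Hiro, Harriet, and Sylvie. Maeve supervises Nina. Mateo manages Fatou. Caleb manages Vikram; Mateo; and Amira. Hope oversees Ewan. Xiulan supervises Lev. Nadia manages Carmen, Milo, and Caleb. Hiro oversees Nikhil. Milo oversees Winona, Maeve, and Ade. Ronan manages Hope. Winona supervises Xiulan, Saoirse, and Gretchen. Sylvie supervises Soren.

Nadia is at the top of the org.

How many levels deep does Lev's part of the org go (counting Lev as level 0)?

3

The longest chain under Lev runs Lev → Ronan → Hope → Ewan, which is 3 levels below Lev.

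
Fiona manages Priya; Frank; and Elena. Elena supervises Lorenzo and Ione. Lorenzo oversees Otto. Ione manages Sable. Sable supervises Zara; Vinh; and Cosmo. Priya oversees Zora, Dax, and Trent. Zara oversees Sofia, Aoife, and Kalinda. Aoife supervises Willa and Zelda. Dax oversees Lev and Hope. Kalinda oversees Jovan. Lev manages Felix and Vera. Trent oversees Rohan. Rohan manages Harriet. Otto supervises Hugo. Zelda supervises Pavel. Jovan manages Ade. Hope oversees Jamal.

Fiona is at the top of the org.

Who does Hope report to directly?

Hope reports directly to Dax.

Dax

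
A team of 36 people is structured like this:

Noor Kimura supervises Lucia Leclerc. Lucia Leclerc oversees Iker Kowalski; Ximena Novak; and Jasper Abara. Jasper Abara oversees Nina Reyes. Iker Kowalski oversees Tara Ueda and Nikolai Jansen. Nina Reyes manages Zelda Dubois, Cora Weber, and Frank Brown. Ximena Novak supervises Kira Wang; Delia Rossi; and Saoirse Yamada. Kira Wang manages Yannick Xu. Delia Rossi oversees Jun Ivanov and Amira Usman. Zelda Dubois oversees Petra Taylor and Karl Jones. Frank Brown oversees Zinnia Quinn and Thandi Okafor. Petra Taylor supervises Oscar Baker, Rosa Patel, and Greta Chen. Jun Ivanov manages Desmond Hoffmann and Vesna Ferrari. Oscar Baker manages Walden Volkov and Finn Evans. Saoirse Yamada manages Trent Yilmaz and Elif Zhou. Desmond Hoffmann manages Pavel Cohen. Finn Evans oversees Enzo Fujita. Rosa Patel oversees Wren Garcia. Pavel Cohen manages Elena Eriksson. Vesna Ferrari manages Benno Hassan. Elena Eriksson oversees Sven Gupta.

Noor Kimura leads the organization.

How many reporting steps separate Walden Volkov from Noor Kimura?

7

Chain from Walden Volkov up to Noor Kimura: Walden Volkov → Oscar Baker → Petra Taylor → Zelda Dubois → Nina Reyes → Jasper Abara → Lucia Leclerc → Noor Kimura. That is 7 steps up, so Walden Volkov is 7 levels below Noor Kimura.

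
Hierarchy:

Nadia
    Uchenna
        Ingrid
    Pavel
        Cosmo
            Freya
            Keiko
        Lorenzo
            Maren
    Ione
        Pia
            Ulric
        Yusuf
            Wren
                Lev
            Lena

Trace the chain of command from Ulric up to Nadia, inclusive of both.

Ulric -> Pia -> Ione -> Nadia

Ulric reports to Pia. Pia reports to Ione. Ione reports to Nadia. Nadia is at the top.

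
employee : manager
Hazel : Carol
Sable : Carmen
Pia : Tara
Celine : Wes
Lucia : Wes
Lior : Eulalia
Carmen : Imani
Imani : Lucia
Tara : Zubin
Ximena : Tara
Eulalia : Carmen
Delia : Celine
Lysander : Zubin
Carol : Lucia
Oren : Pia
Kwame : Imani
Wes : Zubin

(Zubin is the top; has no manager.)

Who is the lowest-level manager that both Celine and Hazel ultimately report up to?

Celine's chain of managers is Wes, Zubin. Hazel's chain of managers is Carol, Lucia, Wes, Zubin. The first manager that appears in both chains is Wes.

Wes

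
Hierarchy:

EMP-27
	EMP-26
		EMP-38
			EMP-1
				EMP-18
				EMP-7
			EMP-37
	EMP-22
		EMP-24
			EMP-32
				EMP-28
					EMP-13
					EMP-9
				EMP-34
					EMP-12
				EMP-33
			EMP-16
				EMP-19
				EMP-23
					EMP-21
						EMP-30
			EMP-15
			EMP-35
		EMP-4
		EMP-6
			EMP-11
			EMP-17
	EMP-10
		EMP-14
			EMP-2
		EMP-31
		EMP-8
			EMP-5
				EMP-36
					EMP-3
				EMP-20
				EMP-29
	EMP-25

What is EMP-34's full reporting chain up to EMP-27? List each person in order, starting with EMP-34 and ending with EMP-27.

EMP-34 -> EMP-32 -> EMP-24 -> EMP-22 -> EMP-27

EMP-34 reports to EMP-32. EMP-32 reports to EMP-24. EMP-24 reports to EMP-22. EMP-22 reports to EMP-27. EMP-27 is at the top.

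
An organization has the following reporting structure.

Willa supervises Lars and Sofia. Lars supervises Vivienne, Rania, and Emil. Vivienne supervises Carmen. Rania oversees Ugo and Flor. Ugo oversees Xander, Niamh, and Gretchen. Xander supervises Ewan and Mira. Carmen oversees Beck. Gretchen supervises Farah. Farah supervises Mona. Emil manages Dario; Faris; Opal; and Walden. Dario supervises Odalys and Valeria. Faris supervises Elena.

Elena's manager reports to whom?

Elena reports to Faris, and Faris reports to Emil. So Elena's skip-level manager is Emil.

Emil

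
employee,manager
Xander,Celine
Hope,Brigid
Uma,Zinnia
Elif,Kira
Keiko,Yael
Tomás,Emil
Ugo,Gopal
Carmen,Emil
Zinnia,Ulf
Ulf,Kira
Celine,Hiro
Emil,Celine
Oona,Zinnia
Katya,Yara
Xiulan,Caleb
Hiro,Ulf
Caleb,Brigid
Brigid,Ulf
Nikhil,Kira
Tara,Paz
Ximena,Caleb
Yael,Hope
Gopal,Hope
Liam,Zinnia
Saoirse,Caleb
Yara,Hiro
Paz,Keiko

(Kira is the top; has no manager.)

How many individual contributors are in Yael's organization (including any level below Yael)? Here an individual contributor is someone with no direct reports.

1

The only person in Yael's organization with no one reporting to them is Tara. That is 1.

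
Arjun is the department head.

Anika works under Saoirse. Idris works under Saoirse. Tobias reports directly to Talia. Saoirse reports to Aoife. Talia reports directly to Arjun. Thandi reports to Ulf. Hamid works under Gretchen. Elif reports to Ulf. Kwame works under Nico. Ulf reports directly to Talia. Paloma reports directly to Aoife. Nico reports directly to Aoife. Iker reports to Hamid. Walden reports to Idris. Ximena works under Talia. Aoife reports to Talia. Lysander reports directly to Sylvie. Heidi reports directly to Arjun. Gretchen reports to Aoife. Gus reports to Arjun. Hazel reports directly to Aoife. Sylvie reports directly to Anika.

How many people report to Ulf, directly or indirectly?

2

Ulf directly manages Elif, Thandi. Elif has no reports. Thandi has no reports. So Ulf's organization is 2 direct reports plus everyone under them: 1 + 1 = 2.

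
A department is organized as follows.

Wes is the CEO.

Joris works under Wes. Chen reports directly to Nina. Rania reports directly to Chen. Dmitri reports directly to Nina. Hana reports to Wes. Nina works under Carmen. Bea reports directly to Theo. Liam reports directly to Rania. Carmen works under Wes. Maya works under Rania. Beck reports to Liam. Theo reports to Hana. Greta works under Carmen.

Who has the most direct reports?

Direct-report counts: Wes has 3; Hana has 1; Theo has 1; Carmen has 2; Nina has 2; Chen has 1; Rania has 2; Liam has 1. The largest is 3, held by Wes.

Wes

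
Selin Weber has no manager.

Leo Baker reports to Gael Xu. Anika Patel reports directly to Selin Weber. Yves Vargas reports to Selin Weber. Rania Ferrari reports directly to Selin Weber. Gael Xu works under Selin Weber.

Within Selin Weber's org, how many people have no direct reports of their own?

The people in Selin Weber's organization with no one reporting to them are Rania Ferrari, Yves Vargas, Leo Baker, Anika Patel. That is 4.

4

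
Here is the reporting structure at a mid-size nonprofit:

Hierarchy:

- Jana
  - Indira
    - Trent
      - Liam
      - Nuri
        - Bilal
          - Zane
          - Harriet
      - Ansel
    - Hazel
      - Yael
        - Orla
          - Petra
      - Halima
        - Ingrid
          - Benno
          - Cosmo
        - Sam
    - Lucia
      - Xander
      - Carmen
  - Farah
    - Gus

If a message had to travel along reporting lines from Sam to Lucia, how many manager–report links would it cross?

Sam is 3 levels below Indira, and Lucia is 1 level below Indira (their lowest common manager). The shortest path runs up from Sam to Indira and back down to Lucia: 3 + 1 = 4 links.

4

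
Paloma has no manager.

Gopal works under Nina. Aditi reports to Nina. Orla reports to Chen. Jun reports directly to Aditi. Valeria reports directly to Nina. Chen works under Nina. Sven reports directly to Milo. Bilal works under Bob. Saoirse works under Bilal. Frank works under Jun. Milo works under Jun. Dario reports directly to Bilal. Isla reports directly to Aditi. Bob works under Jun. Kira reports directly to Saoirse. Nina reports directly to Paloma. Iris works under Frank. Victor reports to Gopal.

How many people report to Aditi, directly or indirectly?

Aditi directly manages Jun, Isla. Under Jun: Frank, Iris, Milo, Sven, Bob, Bilal, Dario, Saoirse, Kira (9). Isla has no reports. So Aditi's organization is 2 direct reports plus everyone under them: 10 + 1 = 11.

11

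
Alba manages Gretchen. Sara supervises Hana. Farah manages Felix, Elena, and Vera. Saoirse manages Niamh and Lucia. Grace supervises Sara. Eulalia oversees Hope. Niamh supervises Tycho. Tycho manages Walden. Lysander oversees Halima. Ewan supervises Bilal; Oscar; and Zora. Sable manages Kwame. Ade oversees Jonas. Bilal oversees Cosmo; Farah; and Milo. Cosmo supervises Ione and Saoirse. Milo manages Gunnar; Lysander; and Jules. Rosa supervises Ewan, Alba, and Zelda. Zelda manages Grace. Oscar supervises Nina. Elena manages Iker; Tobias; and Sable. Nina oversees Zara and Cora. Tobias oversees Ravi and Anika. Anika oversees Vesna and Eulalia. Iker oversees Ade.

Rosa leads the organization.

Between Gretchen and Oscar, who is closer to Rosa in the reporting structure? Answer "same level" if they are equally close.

Both Gretchen and Oscar are 2 levels below Rosa.

same level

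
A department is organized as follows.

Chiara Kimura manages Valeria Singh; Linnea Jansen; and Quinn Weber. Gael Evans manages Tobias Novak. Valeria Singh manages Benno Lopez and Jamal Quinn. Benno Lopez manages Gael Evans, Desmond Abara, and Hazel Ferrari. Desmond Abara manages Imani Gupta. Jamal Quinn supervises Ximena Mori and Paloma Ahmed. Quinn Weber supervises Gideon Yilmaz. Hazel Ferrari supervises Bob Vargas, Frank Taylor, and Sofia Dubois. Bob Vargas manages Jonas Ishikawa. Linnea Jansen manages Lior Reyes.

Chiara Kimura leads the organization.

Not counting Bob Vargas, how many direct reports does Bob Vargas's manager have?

Bob Vargas reports to Hazel Ferrari. Hazel Ferrari's other direct reports are Frank Taylor, Sofia Dubois — 2 peers.

2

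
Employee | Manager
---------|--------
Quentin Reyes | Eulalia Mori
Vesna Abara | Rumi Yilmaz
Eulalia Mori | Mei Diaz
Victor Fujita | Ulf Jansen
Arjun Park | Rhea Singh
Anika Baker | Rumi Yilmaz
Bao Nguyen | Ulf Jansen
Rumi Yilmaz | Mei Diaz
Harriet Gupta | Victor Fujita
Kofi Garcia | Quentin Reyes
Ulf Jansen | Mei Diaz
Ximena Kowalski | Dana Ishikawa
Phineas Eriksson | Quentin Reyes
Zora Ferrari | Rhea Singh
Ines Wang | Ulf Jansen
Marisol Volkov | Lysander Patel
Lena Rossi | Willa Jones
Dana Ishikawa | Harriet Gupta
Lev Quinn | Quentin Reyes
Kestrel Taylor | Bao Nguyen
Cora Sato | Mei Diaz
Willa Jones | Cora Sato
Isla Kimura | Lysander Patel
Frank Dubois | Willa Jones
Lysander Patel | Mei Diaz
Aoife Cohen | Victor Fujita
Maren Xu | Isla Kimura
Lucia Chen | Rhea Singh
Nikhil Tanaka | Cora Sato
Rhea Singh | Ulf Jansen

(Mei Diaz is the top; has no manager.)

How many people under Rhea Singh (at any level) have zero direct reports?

3

The people in Rhea Singh's organization with no one reporting to them are Arjun Park, Lucia Chen, Zora Ferrari. That is 3.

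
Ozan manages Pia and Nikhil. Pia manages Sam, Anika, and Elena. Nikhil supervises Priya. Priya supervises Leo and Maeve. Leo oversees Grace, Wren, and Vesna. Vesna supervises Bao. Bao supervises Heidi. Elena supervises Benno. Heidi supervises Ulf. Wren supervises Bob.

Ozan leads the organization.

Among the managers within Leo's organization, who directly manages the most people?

Leo

Direct-report counts within Leo's organization: Leo has 3; Wren has 1; Vesna has 1; Bao has 1; Heidi has 1. The largest is 3, held by Leo.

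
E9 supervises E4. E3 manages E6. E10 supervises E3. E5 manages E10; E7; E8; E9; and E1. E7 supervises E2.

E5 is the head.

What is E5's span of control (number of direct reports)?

5

E5 directly manages E9, E7, E8, E10, E1. That is 5 direct reports.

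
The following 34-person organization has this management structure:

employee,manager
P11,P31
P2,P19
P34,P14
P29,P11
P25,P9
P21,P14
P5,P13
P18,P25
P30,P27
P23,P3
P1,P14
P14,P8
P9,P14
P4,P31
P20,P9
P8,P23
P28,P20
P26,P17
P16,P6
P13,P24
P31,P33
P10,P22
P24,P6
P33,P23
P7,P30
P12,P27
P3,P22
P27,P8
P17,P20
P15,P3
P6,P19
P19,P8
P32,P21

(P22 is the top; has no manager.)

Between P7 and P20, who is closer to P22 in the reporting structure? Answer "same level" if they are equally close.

Both P7 and P20 are 6 levels below P22.

same level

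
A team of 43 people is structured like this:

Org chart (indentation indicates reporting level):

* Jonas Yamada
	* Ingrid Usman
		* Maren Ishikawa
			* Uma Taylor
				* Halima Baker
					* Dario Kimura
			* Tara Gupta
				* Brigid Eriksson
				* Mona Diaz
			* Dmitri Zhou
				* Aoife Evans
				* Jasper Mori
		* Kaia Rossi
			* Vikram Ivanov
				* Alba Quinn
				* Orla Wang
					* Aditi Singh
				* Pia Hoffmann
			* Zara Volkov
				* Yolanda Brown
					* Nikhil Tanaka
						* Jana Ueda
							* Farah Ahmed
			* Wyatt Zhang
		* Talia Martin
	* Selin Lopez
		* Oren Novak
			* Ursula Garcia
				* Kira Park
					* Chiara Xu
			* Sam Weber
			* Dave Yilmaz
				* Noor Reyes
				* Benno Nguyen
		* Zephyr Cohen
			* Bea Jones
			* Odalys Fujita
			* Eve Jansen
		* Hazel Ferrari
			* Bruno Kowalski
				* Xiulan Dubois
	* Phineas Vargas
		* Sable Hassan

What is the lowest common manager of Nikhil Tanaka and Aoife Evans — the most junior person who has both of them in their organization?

Nikhil Tanaka's chain of managers is Yolanda Brown, Zara Volkov, Kaia Rossi, Ingrid Usman, Jonas Yamada. Aoife Evans's chain of managers is Dmitri Zhou, Maren Ishikawa, Ingrid Usman, Jonas Yamada. The first manager that appears in both chains is Ingrid Usman.

Ingrid Usman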